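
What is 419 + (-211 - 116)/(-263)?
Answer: 110524/263 ≈ 420.24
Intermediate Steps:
419 + (-211 - 116)/(-263) = 419 - 1/263*(-327) = 419 + 327/263 = 110524/263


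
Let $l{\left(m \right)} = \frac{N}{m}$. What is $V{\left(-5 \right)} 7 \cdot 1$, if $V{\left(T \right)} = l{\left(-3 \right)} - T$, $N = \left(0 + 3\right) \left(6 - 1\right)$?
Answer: $0$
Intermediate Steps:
$N = 15$ ($N = 3 \cdot 5 = 15$)
$l{\left(m \right)} = \frac{15}{m}$
$V{\left(T \right)} = -5 - T$ ($V{\left(T \right)} = \frac{15}{-3} - T = 15 \left(- \frac{1}{3}\right) - T = -5 - T$)
$V{\left(-5 \right)} 7 \cdot 1 = \left(-5 - -5\right) 7 \cdot 1 = \left(-5 + 5\right) 7 \cdot 1 = 0 \cdot 7 \cdot 1 = 0 \cdot 1 = 0$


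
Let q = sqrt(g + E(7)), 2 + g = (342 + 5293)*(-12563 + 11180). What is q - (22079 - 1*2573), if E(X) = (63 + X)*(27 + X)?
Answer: -19506 + 341*I*sqrt(67) ≈ -19506.0 + 2791.2*I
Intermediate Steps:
E(X) = (27 + X)*(63 + X)
g = -7793207 (g = -2 + (342 + 5293)*(-12563 + 11180) = -2 + 5635*(-1383) = -2 - 7793205 = -7793207)
q = 341*I*sqrt(67) (q = sqrt(-7793207 + (1701 + 7**2 + 90*7)) = sqrt(-7793207 + (1701 + 49 + 630)) = sqrt(-7793207 + 2380) = sqrt(-7790827) = 341*I*sqrt(67) ≈ 2791.2*I)
q - (22079 - 1*2573) = 341*I*sqrt(67) - (22079 - 1*2573) = 341*I*sqrt(67) - (22079 - 2573) = 341*I*sqrt(67) - 1*19506 = 341*I*sqrt(67) - 19506 = -19506 + 341*I*sqrt(67)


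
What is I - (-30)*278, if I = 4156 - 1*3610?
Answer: 8886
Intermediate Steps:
I = 546 (I = 4156 - 3610 = 546)
I - (-30)*278 = 546 - (-30)*278 = 546 - 1*(-8340) = 546 + 8340 = 8886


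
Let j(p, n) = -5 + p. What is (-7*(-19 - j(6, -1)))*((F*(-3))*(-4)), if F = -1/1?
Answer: -1680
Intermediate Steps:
F = -1 (F = -1*1 = -1)
(-7*(-19 - j(6, -1)))*((F*(-3))*(-4)) = (-7*(-19 - (-5 + 6)))*(-1*(-3)*(-4)) = (-7*(-19 - 1*1))*(3*(-4)) = -7*(-19 - 1)*(-12) = -7*(-20)*(-12) = 140*(-12) = -1680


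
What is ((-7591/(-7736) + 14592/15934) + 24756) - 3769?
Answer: 1293602646097/61632712 ≈ 20989.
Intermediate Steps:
((-7591/(-7736) + 14592/15934) + 24756) - 3769 = ((-7591*(-1/7736) + 14592*(1/15934)) + 24756) - 3769 = ((7591/7736 + 7296/7967) + 24756) - 3769 = (116919353/61632712 + 24756) - 3769 = 1525896337625/61632712 - 3769 = 1293602646097/61632712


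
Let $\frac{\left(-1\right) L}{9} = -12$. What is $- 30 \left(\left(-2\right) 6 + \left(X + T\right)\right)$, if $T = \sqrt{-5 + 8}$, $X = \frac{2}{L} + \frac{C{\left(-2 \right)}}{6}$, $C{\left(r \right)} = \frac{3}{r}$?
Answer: $\frac{6605}{18} - 30 \sqrt{3} \approx 314.98$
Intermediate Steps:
$L = 108$ ($L = \left(-9\right) \left(-12\right) = 108$)
$X = - \frac{25}{108}$ ($X = \frac{2}{108} + \frac{3 \frac{1}{-2}}{6} = 2 \cdot \frac{1}{108} + 3 \left(- \frac{1}{2}\right) \frac{1}{6} = \frac{1}{54} - \frac{1}{4} = - \frac{25}{108} \approx -0.23148$)
$T = \sqrt{3} \approx 1.732$
$- 30 \left(\left(-2\right) 6 + \left(X + T\right)\right) = - 30 \left(\left(-2\right) 6 - \left(\frac{25}{108} - \sqrt{3}\right)\right) = - 30 \left(-12 - \left(\frac{25}{108} - \sqrt{3}\right)\right) = - 30 \left(- \frac{1321}{108} + \sqrt{3}\right) = \frac{6605}{18} - 30 \sqrt{3}$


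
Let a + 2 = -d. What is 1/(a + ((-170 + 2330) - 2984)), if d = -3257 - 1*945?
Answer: 1/3376 ≈ 0.00029621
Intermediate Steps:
d = -4202 (d = -3257 - 945 = -4202)
a = 4200 (a = -2 - 1*(-4202) = -2 + 4202 = 4200)
1/(a + ((-170 + 2330) - 2984)) = 1/(4200 + ((-170 + 2330) - 2984)) = 1/(4200 + (2160 - 2984)) = 1/(4200 - 824) = 1/3376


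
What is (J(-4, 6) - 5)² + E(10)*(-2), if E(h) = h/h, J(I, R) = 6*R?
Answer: 959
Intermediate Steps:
E(h) = 1
(J(-4, 6) - 5)² + E(10)*(-2) = (6*6 - 5)² + 1*(-2) = (36 - 5)² - 2 = 31² - 2 = 961 - 2 = 959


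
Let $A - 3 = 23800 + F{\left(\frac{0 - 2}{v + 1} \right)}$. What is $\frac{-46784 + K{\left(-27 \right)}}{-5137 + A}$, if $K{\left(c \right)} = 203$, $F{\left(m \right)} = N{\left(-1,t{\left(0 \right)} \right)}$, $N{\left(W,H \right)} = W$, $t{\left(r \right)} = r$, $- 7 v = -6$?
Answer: $- \frac{46581}{18665} \approx -2.4956$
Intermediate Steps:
$v = \frac{6}{7}$ ($v = \left(- \frac{1}{7}\right) \left(-6\right) = \frac{6}{7} \approx 0.85714$)
$F{\left(m \right)} = -1$
$A = 23802$ ($A = 3 + \left(23800 - 1\right) = 3 + 23799 = 23802$)
$\frac{-46784 + K{\left(-27 \right)}}{-5137 + A} = \frac{-46784 + 203}{-5137 + 23802} = - \frac{46581}{18665}$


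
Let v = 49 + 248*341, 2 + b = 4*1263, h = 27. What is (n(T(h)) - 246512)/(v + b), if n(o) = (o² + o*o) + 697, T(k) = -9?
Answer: -245653/89667 ≈ -2.7396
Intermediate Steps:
b = 5050 (b = -2 + 4*1263 = -2 + 5052 = 5050)
n(o) = 697 + 2*o² (n(o) = (o² + o²) + 697 = 2*o² + 697 = 697 + 2*o²)
v = 84617 (v = 49 + 84568 = 84617)
(n(T(h)) - 246512)/(v + b) = ((697 + 2*(-9)²) - 246512)/(84617 + 5050) = ((697 + 2*81) - 246512)/89667 = ((697 + 162) - 246512)*(1/89667) = (859 - 246512)*(1/89667) = -245653*1/89667 = -245653/89667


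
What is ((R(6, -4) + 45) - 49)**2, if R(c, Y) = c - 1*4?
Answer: 4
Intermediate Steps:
R(c, Y) = -4 + c (R(c, Y) = c - 4 = -4 + c)
((R(6, -4) + 45) - 49)**2 = (((-4 + 6) + 45) - 49)**2 = ((2 + 45) - 49)**2 = (47 - 49)**2 = (-2)**2 = 4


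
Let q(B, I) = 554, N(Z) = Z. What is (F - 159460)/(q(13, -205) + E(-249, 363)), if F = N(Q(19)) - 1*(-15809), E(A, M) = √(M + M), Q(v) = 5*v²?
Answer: -39291342/153095 + 780153*√6/153095 ≈ -244.16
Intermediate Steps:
E(A, M) = √2*√M (E(A, M) = √(2*M) = √2*√M)
F = 17614 (F = 5*19² - 1*(-15809) = 5*361 + 15809 = 1805 + 15809 = 17614)
(F - 159460)/(q(13, -205) + E(-249, 363)) = (17614 - 159460)/(554 + √2*√363) = -141846/(554 + √2*(11*√3)) = -141846/(554 + 11*√6)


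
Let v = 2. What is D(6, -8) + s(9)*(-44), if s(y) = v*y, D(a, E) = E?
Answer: -800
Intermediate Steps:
s(y) = 2*y
D(6, -8) + s(9)*(-44) = -8 + (2*9)*(-44) = -8 + 18*(-44) = -8 - 792 = -800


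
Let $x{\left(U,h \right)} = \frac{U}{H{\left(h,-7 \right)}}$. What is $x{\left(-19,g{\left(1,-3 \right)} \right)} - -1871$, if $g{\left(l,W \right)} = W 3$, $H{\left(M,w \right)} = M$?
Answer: $\frac{16858}{9} \approx 1873.1$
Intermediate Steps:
$g{\left(l,W \right)} = 3 W$
$x{\left(U,h \right)} = \frac{U}{h}$
$x{\left(-19,g{\left(1,-3 \right)} \right)} - -1871 = - \frac{19}{3 \left(-3\right)} - -1871 = - \frac{19}{-9} + 1871 = \left(-19\right) \left(- \frac{1}{9}\right) + 1871 = \frac{19}{9} + 1871 = \frac{16858}{9}$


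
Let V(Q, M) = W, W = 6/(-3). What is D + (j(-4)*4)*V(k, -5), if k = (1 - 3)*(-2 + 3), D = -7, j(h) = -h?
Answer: -39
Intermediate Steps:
W = -2 (W = 6*(-1/3) = -2)
k = -2 (k = -2*1 = -2)
V(Q, M) = -2
D + (j(-4)*4)*V(k, -5) = -7 + (-1*(-4)*4)*(-2) = -7 + (4*4)*(-2) = -7 + 16*(-2) = -7 - 32 = -39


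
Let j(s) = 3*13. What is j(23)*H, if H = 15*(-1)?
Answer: -585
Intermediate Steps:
H = -15
j(s) = 39
j(23)*H = 39*(-15) = -585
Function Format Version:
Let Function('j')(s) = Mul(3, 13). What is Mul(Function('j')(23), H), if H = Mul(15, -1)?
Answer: -585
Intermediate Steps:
H = -15
Function('j')(s) = 39
Mul(Function('j')(23), H) = Mul(39, -15) = -585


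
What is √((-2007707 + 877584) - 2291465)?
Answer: 2*I*√855397 ≈ 1849.8*I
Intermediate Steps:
√((-2007707 + 877584) - 2291465) = √(-1130123 - 2291465) = √(-3421588) = 2*I*√855397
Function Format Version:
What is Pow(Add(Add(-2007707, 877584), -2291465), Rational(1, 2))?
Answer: Mul(2, I, Pow(855397, Rational(1, 2))) ≈ Mul(1849.8, I)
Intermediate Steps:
Pow(Add(Add(-2007707, 877584), -2291465), Rational(1, 2)) = Pow(Add(-1130123, -2291465), Rational(1, 2)) = Pow(-3421588, Rational(1, 2)) = Mul(2, I, Pow(855397, Rational(1, 2)))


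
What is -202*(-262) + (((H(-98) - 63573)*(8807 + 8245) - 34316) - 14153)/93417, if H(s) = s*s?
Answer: 4023673451/93417 ≈ 43072.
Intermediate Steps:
H(s) = s**2
-202*(-262) + (((H(-98) - 63573)*(8807 + 8245) - 34316) - 14153)/93417 = -202*(-262) + ((((-98)**2 - 63573)*(8807 + 8245) - 34316) - 14153)/93417 = 52924 + (((9604 - 63573)*17052 - 34316) - 14153)*(1/93417) = 52924 + ((-53969*17052 - 34316) - 14153)*(1/93417) = 52924 + ((-920279388 - 34316) - 14153)*(1/93417) = 52924 + (-920313704 - 14153)*(1/93417) = 52924 - 920327857*1/93417 = 52924 - 920327857/93417 = 4023673451/93417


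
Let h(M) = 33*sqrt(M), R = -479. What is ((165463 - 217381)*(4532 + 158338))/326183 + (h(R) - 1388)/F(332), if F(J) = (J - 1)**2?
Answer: -926435631976264/35736935663 + 33*I*sqrt(479)/109561 ≈ -25924.0 + 0.0065921*I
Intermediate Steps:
F(J) = (-1 + J)**2
((165463 - 217381)*(4532 + 158338))/326183 + (h(R) - 1388)/F(332) = ((165463 - 217381)*(4532 + 158338))/326183 + (33*sqrt(-479) - 1388)/((-1 + 332)**2) = -51918*162870*(1/326183) + (33*(I*sqrt(479)) - 1388)/(331**2) = -8455884660*1/326183 + (33*I*sqrt(479) - 1388)/109561 = -8455884660/326183 + (-1388 + 33*I*sqrt(479))*(1/109561) = -8455884660/326183 + (-1388/109561 + 33*I*sqrt(479)/109561) = -926435631976264/35736935663 + 33*I*sqrt(479)/109561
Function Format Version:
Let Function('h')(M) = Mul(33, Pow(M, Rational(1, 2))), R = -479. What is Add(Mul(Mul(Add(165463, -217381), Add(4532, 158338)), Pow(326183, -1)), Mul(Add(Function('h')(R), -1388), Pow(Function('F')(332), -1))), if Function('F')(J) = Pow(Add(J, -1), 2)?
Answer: Add(Rational(-926435631976264, 35736935663), Mul(Rational(33, 109561), I, Pow(479, Rational(1, 2)))) ≈ Add(-25924., Mul(0.0065921, I))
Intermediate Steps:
Function('F')(J) = Pow(Add(-1, J), 2)
Add(Mul(Mul(Add(165463, -217381), Add(4532, 158338)), Pow(326183, -1)), Mul(Add(Function('h')(R), -1388), Pow(Function('F')(332), -1))) = Add(Mul(Mul(Add(165463, -217381), Add(4532, 158338)), Pow(326183, -1)), Mul(Add(Mul(33, Pow(-479, Rational(1, 2))), -1388), Pow(Pow(Add(-1, 332), 2), -1))) = Add(Mul(Mul(-51918, 162870), Rational(1, 326183)), Mul(Add(Mul(33, Mul(I, Pow(479, Rational(1, 2)))), -1388), Pow(Pow(331, 2), -1))) = Add(Mul(-8455884660, Rational(1, 326183)), Mul(Add(Mul(33, I, Pow(479, Rational(1, 2))), -1388), Pow(109561, -1))) = Add(Rational(-8455884660, 326183), Mul(Add(-1388, Mul(33, I, Pow(479, Rational(1, 2)))), Rational(1, 109561))) = Add(Rational(-8455884660, 326183), Add(Rational(-1388, 109561), Mul(Rational(33, 109561), I, Pow(479, Rational(1, 2))))) = Add(Rational(-926435631976264, 35736935663), Mul(Rational(33, 109561), I, Pow(479, Rational(1, 2))))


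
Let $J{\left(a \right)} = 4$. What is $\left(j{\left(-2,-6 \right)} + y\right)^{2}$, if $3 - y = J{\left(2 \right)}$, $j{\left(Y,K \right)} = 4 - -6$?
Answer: $81$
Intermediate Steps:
$j{\left(Y,K \right)} = 10$ ($j{\left(Y,K \right)} = 4 + 6 = 10$)
$y = -1$ ($y = 3 - 4 = -1$)
$\left(j{\left(-2,-6 \right)} + y\right)^{2} = \left(10 - 1\right)^{2} = 9^{2} = 81$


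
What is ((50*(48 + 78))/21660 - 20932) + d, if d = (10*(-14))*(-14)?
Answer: -6848787/361 ≈ -18972.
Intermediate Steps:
d = 1960 (d = -140*(-14) = 1960)
((50*(48 + 78))/21660 - 20932) + d = ((50*(48 + 78))/21660 - 20932) + 1960 = ((50*126)*(1/21660) - 20932) + 1960 = (6300*(1/21660) - 20932) + 1960 = (105/361 - 20932) + 1960 = -7556347/361 + 1960 = -6848787/361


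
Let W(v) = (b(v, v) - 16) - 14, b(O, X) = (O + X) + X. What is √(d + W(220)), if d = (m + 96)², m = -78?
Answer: 3*√106 ≈ 30.887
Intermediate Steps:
b(O, X) = O + 2*X
d = 324 (d = (-78 + 96)² = 18² = 324)
W(v) = -30 + 3*v (W(v) = ((v + 2*v) - 16) - 14 = (3*v - 16) - 14 = (-16 + 3*v) - 14 = -30 + 3*v)
√(d + W(220)) = √(324 + (-30 + 3*220)) = √(324 + (-30 + 660)) = √(324 + 630) = √954 = 3*√106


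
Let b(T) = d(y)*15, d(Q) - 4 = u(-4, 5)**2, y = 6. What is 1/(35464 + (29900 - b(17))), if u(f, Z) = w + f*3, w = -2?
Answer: 1/62364 ≈ 1.6035e-5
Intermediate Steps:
u(f, Z) = -2 + 3*f (u(f, Z) = -2 + f*3 = -2 + 3*f)
d(Q) = 200 (d(Q) = 4 + (-2 + 3*(-4))**2 = 4 + (-2 - 12)**2 = 4 + (-14)**2 = 4 + 196 = 200)
b(T) = 3000 (b(T) = 200*15 = 3000)
1/(35464 + (29900 - b(17))) = 1/(35464 + (29900 - 1*3000)) = 1/(35464 + (29900 - 3000)) = 1/(35464 + 26900) = 1/62364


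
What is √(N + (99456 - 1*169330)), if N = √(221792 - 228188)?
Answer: √(-69874 + 2*I*√1599) ≈ 0.151 + 264.34*I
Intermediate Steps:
N = 2*I*√1599 (N = √(-6396) = 2*I*√1599 ≈ 79.975*I)
√(N + (99456 - 1*169330)) = √(2*I*√1599 + (99456 - 1*169330)) = √(2*I*√1599 + (99456 - 169330)) = √(2*I*√1599 - 69874) = √(-69874 + 2*I*√1599)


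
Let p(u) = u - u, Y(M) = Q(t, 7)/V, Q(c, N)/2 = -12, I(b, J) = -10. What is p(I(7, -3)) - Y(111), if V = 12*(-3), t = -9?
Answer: -⅔ ≈ -0.66667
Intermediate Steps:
Q(c, N) = -24 (Q(c, N) = 2*(-12) = -24)
V = -36
Y(M) = ⅔ (Y(M) = -24/(-36) = -24*(-1/36) = ⅔)
p(u) = 0
p(I(7, -3)) - Y(111) = 0 - 1*⅔ = 0 - ⅔ = -⅔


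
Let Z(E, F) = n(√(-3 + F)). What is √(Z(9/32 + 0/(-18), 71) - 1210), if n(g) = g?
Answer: √(-1210 + 2*√17) ≈ 34.666*I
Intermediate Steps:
Z(E, F) = √(-3 + F)
√(Z(9/32 + 0/(-18), 71) - 1210) = √(√(-3 + 71) - 1210) = √(√68 - 1210) = √(2*√17 - 1210) = √(-1210 + 2*√17)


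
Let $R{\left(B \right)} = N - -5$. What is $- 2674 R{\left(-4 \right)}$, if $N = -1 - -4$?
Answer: $-21392$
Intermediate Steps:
$N = 3$ ($N = -1 + 4 = 3$)
$R{\left(B \right)} = 8$ ($R{\left(B \right)} = 3 - -5 = 3 + 5 = 8$)
$- 2674 R{\left(-4 \right)} = \left(-2674\right) 8 = -21392$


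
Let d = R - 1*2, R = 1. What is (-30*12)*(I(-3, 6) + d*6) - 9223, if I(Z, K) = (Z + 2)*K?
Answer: -4903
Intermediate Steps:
d = -1 (d = 1 - 1*2 = 1 - 2 = -1)
I(Z, K) = K*(2 + Z) (I(Z, K) = (2 + Z)*K = K*(2 + Z))
(-30*12)*(I(-3, 6) + d*6) - 9223 = (-30*12)*(6*(2 - 3) - 1*6) - 9223 = -360*(6*(-1) - 6) - 9223 = -360*(-6 - 6) - 9223 = -360*(-12) - 9223 = 4320 - 9223 = -4903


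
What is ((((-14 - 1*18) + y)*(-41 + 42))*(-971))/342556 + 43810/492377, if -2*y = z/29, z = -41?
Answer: 1738175936485/9782668345496 ≈ 0.17768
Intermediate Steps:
y = 41/58 (y = -(-41)/(2*29) = -½*(-41/29) = 41/58 ≈ 0.70690)
((((-14 - 1*18) + y)*(-41 + 42))*(-971))/342556 + 43810/492377 = ((((-14 - 1*18) + 41/58)*(-41 + 42))*(-971))/342556 + 43810/492377 = ((((-14 - 18) + 41/58)*1)*(-971))*(1/342556) + 43810*(1/492377) = (((-32 + 41/58)*1)*(-971))*(1/342556) + 43810/492377 = (-1815/58*1*(-971))*(1/342556) + 43810/492377 = -1815/58*(-971)*(1/342556) + 43810/492377 = (1762365/58)*(1/342556) + 43810/492377 = 1762365/19868248 + 43810/492377 = 1738175936485/9782668345496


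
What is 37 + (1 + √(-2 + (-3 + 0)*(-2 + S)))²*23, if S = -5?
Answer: 497 + 46*√19 ≈ 697.51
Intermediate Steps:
37 + (1 + √(-2 + (-3 + 0)*(-2 + S)))²*23 = 37 + (1 + √(-2 + (-3 + 0)*(-2 - 5)))²*23 = 37 + (1 + √(-2 - 3*(-7)))²*23 = 37 + (1 + √(-2 + 21))²*23 = 37 + (1 + √19)²*23 = 37 + 23*(1 + √19)²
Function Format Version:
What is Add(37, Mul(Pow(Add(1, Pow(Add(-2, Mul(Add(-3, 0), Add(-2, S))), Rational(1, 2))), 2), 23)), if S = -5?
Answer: Add(497, Mul(46, Pow(19, Rational(1, 2)))) ≈ 697.51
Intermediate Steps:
Add(37, Mul(Pow(Add(1, Pow(Add(-2, Mul(Add(-3, 0), Add(-2, S))), Rational(1, 2))), 2), 23)) = Add(37, Mul(Pow(Add(1, Pow(Add(-2, Mul(Add(-3, 0), Add(-2, -5))), Rational(1, 2))), 2), 23)) = Add(37, Mul(Pow(Add(1, Pow(Add(-2, Mul(-3, -7)), Rational(1, 2))), 2), 23)) = Add(37, Mul(Pow(Add(1, Pow(Add(-2, 21), Rational(1, 2))), 2), 23)) = Add(37, Mul(Pow(Add(1, Pow(19, Rational(1, 2))), 2), 23)) = Add(37, Mul(23, Pow(Add(1, Pow(19, Rational(1, 2))), 2)))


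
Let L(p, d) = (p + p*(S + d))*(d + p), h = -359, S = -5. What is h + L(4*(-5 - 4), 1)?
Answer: -4139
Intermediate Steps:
L(p, d) = (d + p)*(p + p*(-5 + d)) (L(p, d) = (p + p*(-5 + d))*(d + p) = (d + p)*(p + p*(-5 + d)))
h + L(4*(-5 - 4), 1) = -359 + (4*(-5 - 4))*(1² - 4*1 - 16*(-5 - 4) + 1*(4*(-5 - 4))) = -359 + (4*(-9))*(1 - 4 - 16*(-9) + 1*(4*(-9))) = -359 - 36*(1 - 4 - 4*(-36) + 1*(-36)) = -359 - 36*(1 - 4 + 144 - 36) = -359 - 36*105 = -359 - 3780 = -4139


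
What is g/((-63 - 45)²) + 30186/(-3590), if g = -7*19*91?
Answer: -197769637/20936880 ≈ -9.4460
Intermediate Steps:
g = -12103 (g = -133*91 = -12103)
g/((-63 - 45)²) + 30186/(-3590) = -12103/(-63 - 45)² + 30186/(-3590) = -12103/((-108)²) + 30186*(-1/3590) = -12103/11664 - 15093/1795 = -197769637/20936880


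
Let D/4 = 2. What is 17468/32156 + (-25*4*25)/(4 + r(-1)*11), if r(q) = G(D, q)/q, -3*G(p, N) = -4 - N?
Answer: 20128069/56273 ≈ 357.69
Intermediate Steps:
D = 8 (D = 4*2 = 8)
G(p, N) = 4/3 + N/3 (G(p, N) = -(-4 - N)/3 = 4/3 + N/3)
r(q) = (4/3 + q/3)/q
17468/32156 + (-25*4*25)/(4 + r(-1)*11) = 17468/32156 + (-25*4*25)/(4 + ((⅓)*(4 - 1)/(-1))*11) = 17468*(1/32156) + (-100*25)/(4 + ((⅓)*(-1)*3)*11) = 4367/8039 - 2500/(4 - 1*11) = 4367/8039 - 2500/(4 - 11) = 4367/8039 - 2500/(-7) = 4367/8039 - 2500*(-⅐) = 4367/8039 + 2500/7 = 20128069/56273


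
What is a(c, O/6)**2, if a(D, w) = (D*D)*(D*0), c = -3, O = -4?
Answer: 0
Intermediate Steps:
a(D, w) = 0 (a(D, w) = D**2*0 = 0)
a(c, O/6)**2 = 0**2 = 0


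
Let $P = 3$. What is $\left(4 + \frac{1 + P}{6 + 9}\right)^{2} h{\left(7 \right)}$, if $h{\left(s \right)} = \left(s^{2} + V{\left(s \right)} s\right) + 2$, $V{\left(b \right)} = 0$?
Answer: $\frac{69632}{75} \approx 928.43$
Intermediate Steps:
$h{\left(s \right)} = 2 + s^{2}$ ($h{\left(s \right)} = \left(s^{2} + 0 s\right) + 2 = \left(s^{2} + 0\right) + 2 = s^{2} + 2 = 2 + s^{2}$)
$\left(4 + \frac{1 + P}{6 + 9}\right)^{2} h{\left(7 \right)} = \left(4 + \frac{1 + 3}{6 + 9}\right)^{2} \left(2 + 7^{2}\right) = \left(4 + \frac{4}{15}\right)^{2} \left(2 + 49\right) = \left(4 + 4 \cdot \frac{1}{15}\right)^{2} \cdot 51 = \left(4 + \frac{4}{15}\right)^{2} \cdot 51 = \left(\frac{64}{15}\right)^{2} \cdot 51 = \frac{4096}{225} \cdot 51 = \frac{69632}{75}$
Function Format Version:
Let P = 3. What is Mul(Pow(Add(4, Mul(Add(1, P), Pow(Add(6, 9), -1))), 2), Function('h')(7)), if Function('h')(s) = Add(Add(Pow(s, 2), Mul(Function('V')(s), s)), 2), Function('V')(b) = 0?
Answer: Rational(69632, 75) ≈ 928.43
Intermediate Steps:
Function('h')(s) = Add(2, Pow(s, 2)) (Function('h')(s) = Add(Add(Pow(s, 2), Mul(0, s)), 2) = Add(Add(Pow(s, 2), 0), 2) = Add(Pow(s, 2), 2) = Add(2, Pow(s, 2)))
Mul(Pow(Add(4, Mul(Add(1, P), Pow(Add(6, 9), -1))), 2), Function('h')(7)) = Mul(Pow(Add(4, Mul(Add(1, 3), Pow(Add(6, 9), -1))), 2), Add(2, Pow(7, 2))) = Mul(Pow(Add(4, Mul(4, Pow(15, -1))), 2), Add(2, 49)) = Mul(Pow(Add(4, Mul(4, Rational(1, 15))), 2), 51) = Mul(Pow(Add(4, Rational(4, 15)), 2), 51) = Mul(Pow(Rational(64, 15), 2), 51) = Mul(Rational(4096, 225), 51) = Rational(69632, 75)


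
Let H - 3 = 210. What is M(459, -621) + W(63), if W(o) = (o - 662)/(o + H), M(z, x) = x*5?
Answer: -857579/276 ≈ -3107.2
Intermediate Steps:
H = 213 (H = 3 + 210 = 213)
M(z, x) = 5*x
W(o) = (-662 + o)/(213 + o) (W(o) = (o - 662)/(o + 213) = (-662 + o)/(213 + o))
M(459, -621) + W(63) = 5*(-621) + (-662 + 63)/(213 + 63) = -3105 - 599/276 = -857579/276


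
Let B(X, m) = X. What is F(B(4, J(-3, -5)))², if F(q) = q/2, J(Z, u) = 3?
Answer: 4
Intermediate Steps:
F(q) = q/2 (F(q) = q*(½) = q/2)
F(B(4, J(-3, -5)))² = ((½)*4)² = 2² = 4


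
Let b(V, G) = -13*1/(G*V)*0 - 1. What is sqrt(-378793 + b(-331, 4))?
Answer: I*sqrt(378794) ≈ 615.46*I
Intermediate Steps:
b(V, G) = -1 (b(V, G) = -13/(G*V)*0 - 1 = 0 - 1 = -1)
sqrt(-378793 + b(-331, 4)) = sqrt(-378793 - 1) = sqrt(-378794) = I*sqrt(378794)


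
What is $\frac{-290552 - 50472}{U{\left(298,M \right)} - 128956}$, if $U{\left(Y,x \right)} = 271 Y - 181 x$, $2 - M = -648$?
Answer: $\frac{42628}{20731} \approx 2.0562$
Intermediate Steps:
$M = 650$ ($M = 2 - -648 = 2 + 648 = 650$)
$U{\left(Y,x \right)} = - 181 x + 271 Y$
$\frac{-290552 - 50472}{U{\left(298,M \right)} - 128956} = \frac{-290552 - 50472}{\left(\left(-181\right) 650 + 271 \cdot 298\right) - 128956} = - \frac{341024}{\left(-117650 + 80758\right) - 128956} = - \frac{341024}{-36892 - 128956} = - \frac{341024}{-165848} = \left(-341024\right) \left(- \frac{1}{165848}\right) = \frac{42628}{20731}$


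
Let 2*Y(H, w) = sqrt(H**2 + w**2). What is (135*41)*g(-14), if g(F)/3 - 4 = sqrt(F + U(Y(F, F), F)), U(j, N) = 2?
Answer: 66420 + 33210*I*sqrt(3) ≈ 66420.0 + 57521.0*I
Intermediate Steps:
Y(H, w) = sqrt(H**2 + w**2)/2
g(F) = 12 + 3*sqrt(2 + F) (g(F) = 12 + 3*sqrt(F + 2) = 12 + 3*sqrt(2 + F))
(135*41)*g(-14) = (135*41)*(12 + 3*sqrt(2 - 14)) = 5535*(12 + 3*sqrt(-12)) = 5535*(12 + 3*(2*I*sqrt(3))) = 5535*(12 + 6*I*sqrt(3)) = 66420 + 33210*I*sqrt(3)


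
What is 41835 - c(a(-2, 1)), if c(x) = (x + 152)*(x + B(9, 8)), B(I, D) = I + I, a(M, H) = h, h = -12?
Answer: 40995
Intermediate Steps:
a(M, H) = -12
B(I, D) = 2*I
c(x) = (18 + x)*(152 + x) (c(x) = (x + 152)*(x + 2*9) = (152 + x)*(x + 18) = (152 + x)*(18 + x) = (18 + x)*(152 + x))
41835 - c(a(-2, 1)) = 41835 - (2736 + (-12)² + 170*(-12)) = 41835 - (2736 + 144 - 2040) = 41835 - 1*840 = 41835 - 840 = 40995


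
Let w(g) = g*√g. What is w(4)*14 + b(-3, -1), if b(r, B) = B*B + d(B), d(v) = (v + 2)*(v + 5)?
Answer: 117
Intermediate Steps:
d(v) = (2 + v)*(5 + v)
w(g) = g^(3/2)
b(r, B) = 10 + 2*B² + 7*B (b(r, B) = B*B + (10 + B² + 7*B) = B² + (10 + B² + 7*B) = 10 + 2*B² + 7*B)
w(4)*14 + b(-3, -1) = 4^(3/2)*14 + (10 + 2*(-1)² + 7*(-1)) = 8*14 + (10 + 2*1 - 7) = 112 + (10 + 2 - 7) = 112 + 5 = 117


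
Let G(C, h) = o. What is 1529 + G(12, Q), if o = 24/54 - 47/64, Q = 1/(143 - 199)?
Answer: 880537/576 ≈ 1528.7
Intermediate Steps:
Q = -1/56 (Q = 1/(-56) = -1/56 ≈ -0.017857)
o = -167/576 (o = 24*(1/54) - 47*1/64 = 4/9 - 47/64 = -167/576 ≈ -0.28993)
G(C, h) = -167/576
1529 + G(12, Q) = 1529 - 167/576 = 880537/576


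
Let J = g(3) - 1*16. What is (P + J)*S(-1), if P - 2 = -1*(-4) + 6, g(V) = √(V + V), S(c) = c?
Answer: 4 - √6 ≈ 1.5505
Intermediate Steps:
g(V) = √2*√V (g(V) = √(2*V) = √2*√V)
P = 12 (P = 2 + (-1*(-4) + 6) = 2 + (4 + 6) = 2 + 10 = 12)
J = -16 + √6 (J = √2*√3 - 1*16 = √6 - 16 = -16 + √6 ≈ -13.551)
(P + J)*S(-1) = (12 + (-16 + √6))*(-1) = (-4 + √6)*(-1) = 4 - √6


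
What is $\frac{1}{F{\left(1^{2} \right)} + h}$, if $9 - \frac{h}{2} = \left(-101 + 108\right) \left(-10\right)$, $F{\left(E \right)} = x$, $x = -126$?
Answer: $\frac{1}{32} \approx 0.03125$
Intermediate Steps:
$F{\left(E \right)} = -126$
$h = 158$ ($h = 18 - 2 \left(-101 + 108\right) \left(-10\right) = 18 - 2 \cdot 7 \left(-10\right) = 18 - -140 = 18 + 140 = 158$)
$\frac{1}{F{\left(1^{2} \right)} + h} = \frac{1}{-126 + 158} = \frac{1}{32}$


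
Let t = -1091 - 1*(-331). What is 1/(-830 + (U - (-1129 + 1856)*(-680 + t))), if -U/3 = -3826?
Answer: 1/1057528 ≈ 9.4560e-7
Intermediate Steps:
U = 11478 (U = -3*(-3826) = 11478)
t = -760 (t = -1091 + 331 = -760)
1/(-830 + (U - (-1129 + 1856)*(-680 + t))) = 1/(-830 + (11478 - (-1129 + 1856)*(-680 - 760))) = 1/(-830 + (11478 - 727*(-1440))) = 1/(-830 + (11478 - 1*(-1046880))) = 1/(-830 + (11478 + 1046880)) = 1/(-830 + 1058358) = 1/1057528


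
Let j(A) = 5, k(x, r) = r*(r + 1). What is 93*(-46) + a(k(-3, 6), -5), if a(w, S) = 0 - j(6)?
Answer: -4283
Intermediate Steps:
k(x, r) = r*(1 + r)
a(w, S) = -5 (a(w, S) = 0 - 1*5 = 0 - 5 = -5)
93*(-46) + a(k(-3, 6), -5) = 93*(-46) - 5 = -4278 - 5 = -4283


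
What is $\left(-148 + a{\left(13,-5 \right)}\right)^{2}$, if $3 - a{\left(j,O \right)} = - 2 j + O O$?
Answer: $20736$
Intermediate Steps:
$a{\left(j,O \right)} = 3 - O^{2} + 2 j$ ($a{\left(j,O \right)} = 3 - \left(- 2 j + O O\right) = 3 - \left(- 2 j + O^{2}\right) = 3 - \left(O^{2} - 2 j\right) = 3 - O^{2} + 2 j$)
$\left(-148 + a{\left(13,-5 \right)}\right)^{2} = \left(-148 + \left(3 - \left(-5\right)^{2} + 2 \cdot 13\right)\right)^{2} = \left(-148 + \left(3 - 25 + 26\right)\right)^{2} = \left(-148 + 4\right)^{2} = \left(-144\right)^{2} = 20736$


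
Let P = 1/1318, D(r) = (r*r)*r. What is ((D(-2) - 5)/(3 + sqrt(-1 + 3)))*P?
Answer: -39/9226 + 13*sqrt(2)/9226 ≈ -0.0022345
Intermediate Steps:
D(r) = r**3 (D(r) = r**2*r = r**3)
P = 1/1318 ≈ 0.00075873
((D(-2) - 5)/(3 + sqrt(-1 + 3)))*P = (((-2)**3 - 5)/(3 + sqrt(-1 + 3)))*(1/1318) = ((-8 - 5)/(3 + sqrt(2)))*(1/1318) = -13/(3 + sqrt(2))*(1/1318) = -13/(1318*(3 + sqrt(2)))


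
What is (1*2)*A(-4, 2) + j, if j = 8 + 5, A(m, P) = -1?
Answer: 11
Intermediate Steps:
j = 13
(1*2)*A(-4, 2) + j = (1*2)*(-1) + 13 = 2*(-1) + 13 = -2 + 13 = 11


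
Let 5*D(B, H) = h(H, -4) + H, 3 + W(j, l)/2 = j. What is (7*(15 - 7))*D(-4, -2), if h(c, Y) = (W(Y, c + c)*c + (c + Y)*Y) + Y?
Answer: 2576/5 ≈ 515.20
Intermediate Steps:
W(j, l) = -6 + 2*j
h(c, Y) = Y + Y*(Y + c) + c*(-6 + 2*Y) (h(c, Y) = ((-6 + 2*Y)*c + (c + Y)*Y) + Y = (c*(-6 + 2*Y) + (Y + c)*Y) + Y = (c*(-6 + 2*Y) + Y*(Y + c)) + Y = (Y*(Y + c) + c*(-6 + 2*Y)) + Y = Y + Y*(Y + c) + c*(-6 + 2*Y))
D(B, H) = 12/5 - 17*H/5 (D(B, H) = ((-4 + (-4)² - 6*H + 3*(-4)*H) + H)/5 = ((-4 + 16 - 6*H - 12*H) + H)/5 = ((12 - 18*H) + H)/5 = (12 - 17*H)/5 = 12/5 - 17*H/5)
(7*(15 - 7))*D(-4, -2) = (7*(15 - 7))*(12/5 - 17/5*(-2)) = (7*8)*(12/5 + 34/5) = 56*(46/5) = 2576/5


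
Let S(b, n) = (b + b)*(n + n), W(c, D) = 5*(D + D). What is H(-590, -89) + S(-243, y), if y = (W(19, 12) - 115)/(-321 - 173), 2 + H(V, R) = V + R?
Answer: -165777/247 ≈ -671.16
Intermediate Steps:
W(c, D) = 10*D (W(c, D) = 5*(2*D) = 10*D)
H(V, R) = -2 + R + V (H(V, R) = -2 + (V + R) = -2 + (R + V) = -2 + R + V)
y = -5/494 (y = (10*12 - 115)/(-321 - 173) = (120 - 115)/(-494) = 5*(-1/494) = -5/494 ≈ -0.010121)
S(b, n) = 4*b*n (S(b, n) = (2*b)*(2*n) = 4*b*n)
H(-590, -89) + S(-243, y) = (-2 - 89 - 590) + 4*(-243)*(-5/494) = -681 + 2430/247 = -165777/247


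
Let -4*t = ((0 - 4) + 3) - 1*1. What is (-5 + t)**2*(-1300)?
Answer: -26325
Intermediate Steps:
t = 1/2 (t = -(((0 - 4) + 3) - 1*1)/4 = -((-4 + 3) - 1)/4 = -(-1 - 1)/4 = -1/4*(-2) = 1/2 ≈ 0.50000)
(-5 + t)**2*(-1300) = (-5 + 1/2)**2*(-1300) = (-9/2)**2*(-1300) = (81/4)*(-1300) = -26325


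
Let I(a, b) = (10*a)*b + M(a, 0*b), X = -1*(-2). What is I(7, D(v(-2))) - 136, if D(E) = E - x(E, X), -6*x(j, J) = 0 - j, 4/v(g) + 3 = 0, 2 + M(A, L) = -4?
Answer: -1978/9 ≈ -219.78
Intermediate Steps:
M(A, L) = -6 (M(A, L) = -2 - 4 = -6)
X = 2
v(g) = -4/3 (v(g) = 4/(-3 + 0) = 4/(-3) = 4*(-⅓) = -4/3)
x(j, J) = j/6 (x(j, J) = -(0 - j)/6 = -(-1)*j/6 = j/6)
D(E) = 5*E/6 (D(E) = E - E/6 = 5*E/6)
I(a, b) = -6 + 10*a*b (I(a, b) = (10*a)*b - 6 = 10*a*b - 6 = -6 + 10*a*b)
I(7, D(v(-2))) - 136 = (-6 + 10*7*((⅚)*(-4/3))) - 136 = (-6 + 10*7*(-10/9)) - 136 = (-6 - 700/9) - 136 = -754/9 - 136 = -1978/9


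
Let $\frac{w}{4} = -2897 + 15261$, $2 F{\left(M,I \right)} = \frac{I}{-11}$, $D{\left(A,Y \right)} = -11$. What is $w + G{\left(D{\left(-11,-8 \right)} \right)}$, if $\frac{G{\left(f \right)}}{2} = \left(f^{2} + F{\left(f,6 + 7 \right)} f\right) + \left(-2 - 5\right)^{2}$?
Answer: $49809$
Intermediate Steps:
$F{\left(M,I \right)} = - \frac{I}{22}$ ($F{\left(M,I \right)} = \frac{I \frac{1}{-11}}{2} = \frac{I \left(- \frac{1}{11}\right)}{2} = \frac{\left(- \frac{1}{11}\right) I}{2} = - \frac{I}{22}$)
$w = 49456$ ($w = 4 \left(-2897 + 15261\right) = 4 \cdot 12364 = 49456$)
$G{\left(f \right)} = 98 + 2 f^{2} - \frac{13 f}{11}$ ($G{\left(f \right)} = 2 \left(\left(f^{2} + - \frac{6 + 7}{22} f\right) + \left(-2 - 5\right)^{2}\right) = 2 \left(\left(f^{2} + \left(- \frac{1}{22}\right) 13 f\right) + \left(-7\right)^{2}\right) = 2 \left(\left(f^{2} - \frac{13 f}{22}\right) + 49\right) = 2 \left(49 + f^{2} - \frac{13 f}{22}\right) = 98 + 2 f^{2} - \frac{13 f}{11}$)
$w + G{\left(D{\left(-11,-8 \right)} \right)} = 49456 + \left(98 + 2 \left(-11\right)^{2} - -13\right) = 49456 + \left(98 + 2 \cdot 121 + 13\right) = 49456 + \left(98 + 242 + 13\right) = 49456 + 353 = 49809$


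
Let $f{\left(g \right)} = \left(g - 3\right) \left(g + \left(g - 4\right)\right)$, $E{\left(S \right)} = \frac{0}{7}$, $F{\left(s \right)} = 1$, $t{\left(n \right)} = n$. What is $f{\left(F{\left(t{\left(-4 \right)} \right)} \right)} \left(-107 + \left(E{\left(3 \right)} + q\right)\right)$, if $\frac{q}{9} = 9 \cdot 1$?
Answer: $-104$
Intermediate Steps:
$q = 81$ ($q = 9 \cdot 9 \cdot 1 = 9 \cdot 9 = 81$)
$E{\left(S \right)} = 0$ ($E{\left(S \right)} = 0 \cdot \frac{1}{7} = 0$)
$f{\left(g \right)} = \left(-4 + 2 g\right) \left(-3 + g\right)$ ($f{\left(g \right)} = \left(-3 + g\right) \left(g + \left(-4 + g\right)\right) = \left(-3 + g\right) \left(-4 + 2 g\right) = \left(-4 + 2 g\right) \left(-3 + g\right)$)
$f{\left(F{\left(t{\left(-4 \right)} \right)} \right)} \left(-107 + \left(E{\left(3 \right)} + q\right)\right) = \left(12 - 10 + 2 \cdot 1^{2}\right) \left(-107 + \left(0 + 81\right)\right) = \left(12 - 10 + 2 \cdot 1\right) \left(-107 + 81\right) = \left(12 - 10 + 2\right) \left(-26\right) = 4 \left(-26\right) = -104$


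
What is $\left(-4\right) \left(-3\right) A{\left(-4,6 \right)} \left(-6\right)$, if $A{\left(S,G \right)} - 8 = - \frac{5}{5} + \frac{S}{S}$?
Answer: $-576$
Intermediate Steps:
$A{\left(S,G \right)} = 8$ ($A{\left(S,G \right)} = 8 + \left(- \frac{5}{5} + \frac{S}{S}\right) = 8 + \left(\left(-5\right) \frac{1}{5} + 1\right) = 8 + \left(-1 + 1\right) = 8 + 0 = 8$)
$\left(-4\right) \left(-3\right) A{\left(-4,6 \right)} \left(-6\right) = \left(-4\right) \left(-3\right) 8 \left(-6\right) = 12 \cdot 8 \left(-6\right) = 96 \left(-6\right) = -576$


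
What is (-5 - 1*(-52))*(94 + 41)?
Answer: 6345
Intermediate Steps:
(-5 - 1*(-52))*(94 + 41) = (-5 + 52)*135 = 47*135 = 6345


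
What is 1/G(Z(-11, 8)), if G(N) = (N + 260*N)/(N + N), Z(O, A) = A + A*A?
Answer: 2/261 ≈ 0.0076628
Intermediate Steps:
Z(O, A) = A + A²
G(N) = 261/2 (G(N) = (261*N)/((2*N)) = (261*N)*(1/(2*N)) = 261/2)
1/G(Z(-11, 8)) = 1/(261/2) = 2/261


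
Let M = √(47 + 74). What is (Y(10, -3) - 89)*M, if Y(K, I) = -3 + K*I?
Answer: -1342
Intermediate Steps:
M = 11 (M = √121 = 11)
Y(K, I) = -3 + I*K
(Y(10, -3) - 89)*M = ((-3 - 3*10) - 89)*11 = ((-3 - 30) - 89)*11 = (-33 - 89)*11 = -122*11 = -1342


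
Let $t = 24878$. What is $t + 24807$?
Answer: $49685$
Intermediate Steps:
$t + 24807 = 24878 + 24807 = 49685$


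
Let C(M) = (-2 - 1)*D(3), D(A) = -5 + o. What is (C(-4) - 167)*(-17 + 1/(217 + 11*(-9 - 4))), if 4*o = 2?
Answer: 385899/148 ≈ 2607.4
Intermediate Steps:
o = 1/2 (o = (1/4)*2 = 1/2 ≈ 0.50000)
D(A) = -9/2 (D(A) = -5 + 1/2 = -9/2)
C(M) = 27/2 (C(M) = (-2 - 1)*(-9/2) = -3*(-9/2) = 27/2)
(C(-4) - 167)*(-17 + 1/(217 + 11*(-9 - 4))) = (27/2 - 167)*(-17 + 1/(217 + 11*(-9 - 4))) = -307*(-17 + 1/(217 + 11*(-13)))/2 = -307*(-17 + 1/(217 - 143))/2 = -307*(-17 + 1/74)/2 = -307/2*(-1257/74) = 385899/148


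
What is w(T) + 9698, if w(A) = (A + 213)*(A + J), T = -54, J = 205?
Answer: 33707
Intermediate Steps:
w(A) = (205 + A)*(213 + A) (w(A) = (A + 213)*(A + 205) = (213 + A)*(205 + A) = (205 + A)*(213 + A))
w(T) + 9698 = (43665 + (-54)² + 418*(-54)) + 9698 = (43665 + 2916 - 22572) + 9698 = 24009 + 9698 = 33707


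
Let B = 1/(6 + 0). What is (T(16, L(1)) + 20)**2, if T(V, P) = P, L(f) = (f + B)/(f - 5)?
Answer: 223729/576 ≈ 388.42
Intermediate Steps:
B = 1/6 ≈ 0.16667
L(f) = (1/6 + f)/(-5 + f) (L(f) = (f + 1/6)/(f - 5) = (1/6 + f)/(-5 + f))
(T(16, L(1)) + 20)**2 = ((1/6 + 1)/(-5 + 1) + 20)**2 = ((7/6)/(-4) + 20)**2 = (-1/4*7/6 + 20)**2 = (-7/24 + 20)**2 = (473/24)**2 = 223729/576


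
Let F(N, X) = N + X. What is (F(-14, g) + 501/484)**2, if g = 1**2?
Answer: 33535681/234256 ≈ 143.16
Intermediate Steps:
g = 1
(F(-14, g) + 501/484)**2 = ((-14 + 1) + 501/484)**2 = (-13 + 501*(1/484))**2 = (-13 + 501/484)**2 = (-5791/484)**2 = 33535681/234256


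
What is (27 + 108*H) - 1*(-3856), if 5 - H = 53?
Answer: -1301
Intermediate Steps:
H = -48 (H = 5 - 1*53 = 5 - 53 = -48)
(27 + 108*H) - 1*(-3856) = (27 + 108*(-48)) - 1*(-3856) = (27 - 5184) + 3856 = -5157 + 3856 = -1301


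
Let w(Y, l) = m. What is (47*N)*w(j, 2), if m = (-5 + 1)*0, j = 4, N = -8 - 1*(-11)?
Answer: 0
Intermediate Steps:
N = 3 (N = -8 + 11 = 3)
m = 0 (m = -4*0 = 0)
w(Y, l) = 0
(47*N)*w(j, 2) = (47*3)*0 = 141*0 = 0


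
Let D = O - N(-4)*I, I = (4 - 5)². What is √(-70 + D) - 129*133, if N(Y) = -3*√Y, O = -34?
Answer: -17157 + √(-104 + 6*I) ≈ -17157.0 + 10.202*I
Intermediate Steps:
I = 1 (I = (-1)² = 1)
D = -34 + 6*I (D = -34 - (-6*I) = -34 - (-6)*I = -34 + 6*I ≈ -34.0 + 6.0*I)
√(-70 + D) - 129*133 = √(-70 + (-34 + 6*I)) - 129*133 = √(-104 + 6*I) - 17157 = -17157 + √(-104 + 6*I)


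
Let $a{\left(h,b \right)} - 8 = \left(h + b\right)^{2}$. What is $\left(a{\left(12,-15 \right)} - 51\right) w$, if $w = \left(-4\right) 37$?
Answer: $5032$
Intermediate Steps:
$w = -148$
$a{\left(h,b \right)} = 8 + \left(b + h\right)^{2}$ ($a{\left(h,b \right)} = 8 + \left(h + b\right)^{2} = 8 + \left(b + h\right)^{2}$)
$\left(a{\left(12,-15 \right)} - 51\right) w = \left(\left(8 + \left(-15 + 12\right)^{2}\right) - 51\right) \left(-148\right) = \left(\left(8 + \left(-3\right)^{2}\right) - 51\right) \left(-148\right) = \left(\left(8 + 9\right) - 51\right) \left(-148\right) = \left(17 - 51\right) \left(-148\right) = \left(-34\right) \left(-148\right) = 5032$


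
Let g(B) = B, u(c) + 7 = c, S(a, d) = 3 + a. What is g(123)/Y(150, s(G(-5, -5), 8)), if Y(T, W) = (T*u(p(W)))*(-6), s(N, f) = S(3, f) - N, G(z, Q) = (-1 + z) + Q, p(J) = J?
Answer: -41/3000 ≈ -0.013667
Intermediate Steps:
G(z, Q) = -1 + Q + z
u(c) = -7 + c
s(N, f) = 6 - N (s(N, f) = (3 + 3) - N = 6 - N)
Y(T, W) = -6*T*(-7 + W) (Y(T, W) = (T*(-7 + W))*(-6) = -6*T*(-7 + W))
g(123)/Y(150, s(G(-5, -5), 8)) = 123/((6*150*(7 - (6 - (-1 - 5 - 5))))) = 123/((6*150*(7 - (6 - 1*(-11))))) = 123/((6*150*(7 - (6 + 11)))) = 123/((6*150*(7 - 1*17))) = 123/((6*150*(7 - 17))) = 123/((6*150*(-10))) = 123/(-9000) = 123*(-1/9000) = -41/3000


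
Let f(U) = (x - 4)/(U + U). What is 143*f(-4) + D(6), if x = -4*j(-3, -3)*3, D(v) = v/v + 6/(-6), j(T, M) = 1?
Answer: 286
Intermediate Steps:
D(v) = 0 (D(v) = 1 + 6*(-⅙) = 1 - 1 = 0)
x = -12 (x = -4*1*3 = -4*3 = -12)
f(U) = -8/U (f(U) = (-12 - 4)/(U + U) = -16*1/(2*U) = -8/U)
143*f(-4) + D(6) = 143*(-8/(-4)) + 0 = 143*(-8*(-¼)) + 0 = 143*2 + 0 = 286 + 0 = 286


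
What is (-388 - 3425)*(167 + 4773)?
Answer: -18836220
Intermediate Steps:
(-388 - 3425)*(167 + 4773) = -3813*4940 = -18836220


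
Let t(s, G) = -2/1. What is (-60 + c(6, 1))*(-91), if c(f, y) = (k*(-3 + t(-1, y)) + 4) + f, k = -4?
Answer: 2730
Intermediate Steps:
t(s, G) = -2 (t(s, G) = -2*1 = -2)
c(f, y) = 24 + f (c(f, y) = (-4*(-3 - 2) + 4) + f = (-4*(-5) + 4) + f = (20 + 4) + f = 24 + f)
(-60 + c(6, 1))*(-91) = (-60 + (24 + 6))*(-91) = (-60 + 30)*(-91) = -30*(-91) = 2730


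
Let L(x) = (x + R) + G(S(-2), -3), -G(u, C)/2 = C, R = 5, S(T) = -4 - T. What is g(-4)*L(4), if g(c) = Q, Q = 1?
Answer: 15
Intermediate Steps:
g(c) = 1
G(u, C) = -2*C
L(x) = 11 + x (L(x) = (x + 5) - 2*(-3) = (5 + x) + 6 = 11 + x)
g(-4)*L(4) = 1*(11 + 4) = 1*15 = 15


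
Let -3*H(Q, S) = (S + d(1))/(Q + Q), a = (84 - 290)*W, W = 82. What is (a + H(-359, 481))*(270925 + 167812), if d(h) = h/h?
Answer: -7981697864491/1077 ≈ -7.4110e+9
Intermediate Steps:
d(h) = 1
a = -16892 (a = (84 - 290)*82 = -206*82 = -16892)
H(Q, S) = -(1 + S)/(6*Q) (H(Q, S) = -(S + 1)/(3*(Q + Q)) = -(1 + S)/(3*(2*Q)) = -(1 + S)*1/(2*Q)/3 = -(1 + S)/(6*Q))
(a + H(-359, 481))*(270925 + 167812) = (-16892 + (⅙)*(-1 - 1*481)/(-359))*(270925 + 167812) = (-16892 + (⅙)*(-1/359)*(-1 - 481))*438737 = (-16892 + (⅙)*(-1/359)*(-482))*438737 = (-16892 + 241/1077)*438737 = -18192443/1077*438737 = -7981697864491/1077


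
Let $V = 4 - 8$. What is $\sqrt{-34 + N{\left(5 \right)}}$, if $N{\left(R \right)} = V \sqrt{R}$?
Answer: $\sqrt{-34 - 4 \sqrt{5}} \approx 6.5532 i$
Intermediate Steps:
$V = -4$
$N{\left(R \right)} = - 4 \sqrt{R}$
$\sqrt{-34 + N{\left(5 \right)}} = \sqrt{-34 - 4 \sqrt{5}}$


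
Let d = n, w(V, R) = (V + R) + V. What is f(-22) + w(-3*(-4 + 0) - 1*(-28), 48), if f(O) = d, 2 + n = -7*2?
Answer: 112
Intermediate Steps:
w(V, R) = R + 2*V (w(V, R) = (R + V) + V = R + 2*V)
n = -16 (n = -2 - 7*2 = -2 - 14 = -16)
d = -16
f(O) = -16
f(-22) + w(-3*(-4 + 0) - 1*(-28), 48) = -16 + (48 + 2*(-3*(-4 + 0) - 1*(-28))) = -16 + (48 + 2*(-3*(-4) + 28)) = -16 + (48 + 2*(12 + 28)) = -16 + (48 + 2*40) = -16 + (48 + 80) = -16 + 128 = 112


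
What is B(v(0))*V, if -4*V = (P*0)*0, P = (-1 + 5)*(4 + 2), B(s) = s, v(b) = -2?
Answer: 0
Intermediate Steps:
P = 24 (P = 4*6 = 24)
V = 0 (V = -24*0*0/4 = -0*0 = -¼*0 = 0)
B(v(0))*V = -2*0 = 0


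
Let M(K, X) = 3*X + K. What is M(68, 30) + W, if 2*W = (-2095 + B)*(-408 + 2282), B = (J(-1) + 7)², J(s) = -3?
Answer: -1947865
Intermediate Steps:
M(K, X) = K + 3*X
B = 16 (B = (-3 + 7)² = 4² = 16)
W = -1948023 (W = ((-2095 + 16)*(-408 + 2282))/2 = (-2079*1874)/2 = (½)*(-3896046) = -1948023)
M(68, 30) + W = (68 + 3*30) - 1948023 = (68 + 90) - 1948023 = 158 - 1948023 = -1947865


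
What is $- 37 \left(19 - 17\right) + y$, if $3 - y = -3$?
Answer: $-68$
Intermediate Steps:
$y = 6$ ($y = 3 - -3 = 3 + 3 = 6$)
$- 37 \left(19 - 17\right) + y = - 37 \left(19 - 17\right) + 6 = \left(-37\right) 2 + 6 = -74 + 6 = -68$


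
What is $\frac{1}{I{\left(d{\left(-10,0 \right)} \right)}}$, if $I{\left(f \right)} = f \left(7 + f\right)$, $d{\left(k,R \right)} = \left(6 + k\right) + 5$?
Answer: $\frac{1}{8} \approx 0.125$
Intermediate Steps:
$d{\left(k,R \right)} = 11 + k$
$\frac{1}{I{\left(d{\left(-10,0 \right)} \right)}} = \frac{1}{\left(11 - 10\right) \left(7 + \left(11 - 10\right)\right)} = \frac{1}{1 \left(7 + 1\right)} = \frac{1}{1 \cdot 8} = \frac{1}{8}$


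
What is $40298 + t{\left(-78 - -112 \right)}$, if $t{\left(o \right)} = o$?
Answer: $40332$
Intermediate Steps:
$40298 + t{\left(-78 - -112 \right)} = 40298 - -34 = 40298 + \left(-78 + 112\right) = 40298 + 34 = 40332$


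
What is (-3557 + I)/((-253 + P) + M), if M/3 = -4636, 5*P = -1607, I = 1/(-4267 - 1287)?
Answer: 98777895/402176248 ≈ 0.24561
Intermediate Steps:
I = -1/5554 (I = 1/(-5554) = -1/5554 ≈ -0.00018005)
P = -1607/5 (P = (⅕)*(-1607) = -1607/5 ≈ -321.40)
M = -13908 (M = 3*(-4636) = -13908)
(-3557 + I)/((-253 + P) + M) = (-3557 - 1/5554)/((-253 - 1607/5) - 13908) = -19755579/(5554*(-2872/5 - 13908)) = -19755579/(5554*(-72412/5)) = -19755579/5554*(-5/72412) = 98777895/402176248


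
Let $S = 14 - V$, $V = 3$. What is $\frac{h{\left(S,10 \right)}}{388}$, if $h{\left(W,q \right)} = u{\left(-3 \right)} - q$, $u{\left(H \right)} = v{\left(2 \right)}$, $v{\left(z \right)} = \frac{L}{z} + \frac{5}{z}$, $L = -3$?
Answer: $- \frac{9}{388} \approx -0.023196$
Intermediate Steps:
$v{\left(z \right)} = \frac{2}{z}$ ($v{\left(z \right)} = - \frac{3}{z} + \frac{5}{z} = \frac{2}{z}$)
$u{\left(H \right)} = 1$ ($u{\left(H \right)} = \frac{2}{2} = 2 \cdot \frac{1}{2} = 1$)
$S = 11$ ($S = 14 - 3 = 11$)
$h{\left(W,q \right)} = 1 - q$
$\frac{h{\left(S,10 \right)}}{388} = \frac{1 - 10}{388} = \left(1 - 10\right) \frac{1}{388} = \left(-9\right) \frac{1}{388} = - \frac{9}{388}$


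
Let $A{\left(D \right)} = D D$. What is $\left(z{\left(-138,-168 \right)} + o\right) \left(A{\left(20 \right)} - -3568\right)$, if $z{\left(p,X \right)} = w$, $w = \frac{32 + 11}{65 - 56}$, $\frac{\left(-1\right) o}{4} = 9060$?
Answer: $- \frac{1294032256}{9} \approx -1.4378 \cdot 10^{8}$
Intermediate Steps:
$o = -36240$ ($o = \left(-4\right) 9060 = -36240$)
$A{\left(D \right)} = D^{2}$
$w = \frac{43}{9} \approx 4.7778$
$z{\left(p,X \right)} = \frac{43}{9}$
$\left(z{\left(-138,-168 \right)} + o\right) \left(A{\left(20 \right)} - -3568\right) = \left(\frac{43}{9} - 36240\right) \left(20^{2} - -3568\right) = - \frac{326117 \left(400 + 3568\right)}{9} = \left(- \frac{326117}{9}\right) 3968 = - \frac{1294032256}{9}$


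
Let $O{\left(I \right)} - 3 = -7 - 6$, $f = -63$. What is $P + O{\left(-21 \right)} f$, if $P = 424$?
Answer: $1054$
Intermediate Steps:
$O{\left(I \right)} = -10$ ($O{\left(I \right)} = 3 - 13 = -10$)
$P + O{\left(-21 \right)} f = 424 - -630 = 424 + 630 = 1054$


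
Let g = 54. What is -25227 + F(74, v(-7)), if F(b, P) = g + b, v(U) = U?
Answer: -25099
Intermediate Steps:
F(b, P) = 54 + b
-25227 + F(74, v(-7)) = -25227 + (54 + 74) = -25227 + 128 = -25099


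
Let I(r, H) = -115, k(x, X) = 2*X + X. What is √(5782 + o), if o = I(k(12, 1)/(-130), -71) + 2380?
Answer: √8047 ≈ 89.705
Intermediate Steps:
k(x, X) = 3*X
o = 2265 (o = -115 + 2380 = 2265)
√(5782 + o) = √(5782 + 2265) = √8047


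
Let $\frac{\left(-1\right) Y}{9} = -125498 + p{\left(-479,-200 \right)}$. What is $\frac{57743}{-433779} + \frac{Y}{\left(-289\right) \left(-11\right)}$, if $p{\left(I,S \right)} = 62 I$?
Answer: $\frac{605703326159}{1378983441} \approx 439.24$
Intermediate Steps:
$Y = 1396764$ ($Y = - 9 \left(-125498 + 62 \left(-479\right)\right) = - 9 \left(-125498 - 29698\right) = \left(-9\right) \left(-155196\right) = 1396764$)
$\frac{57743}{-433779} + \frac{Y}{\left(-289\right) \left(-11\right)} = \frac{57743}{-433779} + \frac{1396764}{\left(-289\right) \left(-11\right)} = 57743 \left(- \frac{1}{433779}\right) + \frac{1396764}{3179} = - \frac{57743}{433779} + 1396764 \cdot \frac{1}{3179} = - \frac{57743}{433779} + \frac{1396764}{3179} = \frac{605703326159}{1378983441}$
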